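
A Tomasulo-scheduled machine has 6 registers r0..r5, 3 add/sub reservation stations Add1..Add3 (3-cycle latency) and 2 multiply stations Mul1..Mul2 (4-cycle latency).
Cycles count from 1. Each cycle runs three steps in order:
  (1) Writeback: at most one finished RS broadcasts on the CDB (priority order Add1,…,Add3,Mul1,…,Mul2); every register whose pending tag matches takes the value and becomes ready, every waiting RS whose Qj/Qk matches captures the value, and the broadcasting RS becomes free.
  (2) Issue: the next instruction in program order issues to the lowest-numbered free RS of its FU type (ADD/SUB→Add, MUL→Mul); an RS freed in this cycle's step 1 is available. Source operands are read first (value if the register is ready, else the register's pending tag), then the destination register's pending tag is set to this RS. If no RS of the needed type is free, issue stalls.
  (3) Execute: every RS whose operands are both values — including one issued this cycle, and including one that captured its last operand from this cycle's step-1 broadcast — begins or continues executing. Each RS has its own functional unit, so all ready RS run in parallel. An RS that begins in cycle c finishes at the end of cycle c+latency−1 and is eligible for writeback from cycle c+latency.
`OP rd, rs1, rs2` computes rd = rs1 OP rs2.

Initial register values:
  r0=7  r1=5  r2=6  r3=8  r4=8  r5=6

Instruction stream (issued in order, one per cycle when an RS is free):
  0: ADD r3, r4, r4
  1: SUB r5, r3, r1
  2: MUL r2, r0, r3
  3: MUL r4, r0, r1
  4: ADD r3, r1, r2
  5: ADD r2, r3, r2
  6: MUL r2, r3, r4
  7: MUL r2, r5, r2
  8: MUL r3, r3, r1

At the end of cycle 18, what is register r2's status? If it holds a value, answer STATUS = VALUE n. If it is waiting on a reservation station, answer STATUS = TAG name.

  c1: issue ADD r3<-Add1  regs: r0:7,r1:5,r2:6,r3:Add1,r4:8,r5:6
  c2: issue SUB r5<-Add2  regs: r0:7,r1:5,r2:6,r3:Add1,r4:8,r5:Add2
  c3: issue MUL r2<-Mul1  regs: r0:7,r1:5,r2:Mul1,r3:Add1,r4:8,r5:Add2
  c4: CDB Add1=16; issue MUL r4<-Mul2  regs: r0:7,r1:5,r2:Mul1,r3:16,r4:Mul2,r5:Add2
  c5: issue ADD r3<-Add1  regs: r0:7,r1:5,r2:Mul1,r3:Add1,r4:Mul2,r5:Add2
  c6: issue ADD r2<-Add3  regs: r0:7,r1:5,r2:Add3,r3:Add1,r4:Mul2,r5:Add2
  c7: CDB Add2=11; stall  regs: r0:7,r1:5,r2:Add3,r3:Add1,r4:Mul2,r5:11
  c8: CDB Mul1=112; issue MUL r2<-Mul1  regs: r0:7,r1:5,r2:Mul1,r3:Add1,r4:Mul2,r5:11
  c9: CDB Mul2=35; issue MUL r2<-Mul2  regs: r0:7,r1:5,r2:Mul2,r3:Add1,r4:35,r5:11
  c10: stall  regs: r0:7,r1:5,r2:Mul2,r3:Add1,r4:35,r5:11
  c11: CDB Add1=117; stall  regs: r0:7,r1:5,r2:Mul2,r3:117,r4:35,r5:11
  c12: stall  regs: r0:7,r1:5,r2:Mul2,r3:117,r4:35,r5:11
  c13: stall  regs: r0:7,r1:5,r2:Mul2,r3:117,r4:35,r5:11
  c14: CDB Add3=229; stall  regs: r0:7,r1:5,r2:Mul2,r3:117,r4:35,r5:11
  c15: CDB Mul1=4095; issue MUL r3<-Mul1  regs: r0:7,r1:5,r2:Mul2,r3:Mul1,r4:35,r5:11
  c16: -  regs: r0:7,r1:5,r2:Mul2,r3:Mul1,r4:35,r5:11
  c17: -  regs: r0:7,r1:5,r2:Mul2,r3:Mul1,r4:35,r5:11
  c18: -  regs: r0:7,r1:5,r2:Mul2,r3:Mul1,r4:35,r5:11

STATUS = TAG Mul2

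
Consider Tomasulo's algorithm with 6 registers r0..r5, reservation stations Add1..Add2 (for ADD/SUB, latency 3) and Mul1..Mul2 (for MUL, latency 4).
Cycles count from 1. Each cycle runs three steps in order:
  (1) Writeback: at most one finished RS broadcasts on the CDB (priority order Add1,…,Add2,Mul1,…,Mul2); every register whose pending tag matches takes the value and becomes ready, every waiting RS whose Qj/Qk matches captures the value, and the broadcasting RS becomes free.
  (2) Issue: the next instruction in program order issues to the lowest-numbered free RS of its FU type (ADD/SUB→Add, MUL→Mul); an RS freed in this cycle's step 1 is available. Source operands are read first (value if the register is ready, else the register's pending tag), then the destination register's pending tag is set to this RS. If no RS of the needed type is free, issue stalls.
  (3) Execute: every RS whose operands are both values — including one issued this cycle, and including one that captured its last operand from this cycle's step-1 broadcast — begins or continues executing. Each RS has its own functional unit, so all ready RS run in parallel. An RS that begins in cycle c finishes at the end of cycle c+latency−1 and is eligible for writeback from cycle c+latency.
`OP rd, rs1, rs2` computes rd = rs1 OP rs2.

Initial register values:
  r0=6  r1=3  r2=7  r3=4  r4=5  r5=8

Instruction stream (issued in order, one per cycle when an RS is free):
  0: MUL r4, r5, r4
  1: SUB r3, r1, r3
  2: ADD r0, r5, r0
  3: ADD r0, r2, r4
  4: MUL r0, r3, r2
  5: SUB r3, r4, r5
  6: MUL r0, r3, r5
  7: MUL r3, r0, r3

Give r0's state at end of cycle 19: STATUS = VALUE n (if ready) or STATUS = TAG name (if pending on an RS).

  c1: issue MUL r4<-Mul1  regs: r0:6,r1:3,r2:7,r3:4,r4:Mul1,r5:8
  c2: issue SUB r3<-Add1  regs: r0:6,r1:3,r2:7,r3:Add1,r4:Mul1,r5:8
  c3: issue ADD r0<-Add2  regs: r0:Add2,r1:3,r2:7,r3:Add1,r4:Mul1,r5:8
  c4: stall  regs: r0:Add2,r1:3,r2:7,r3:Add1,r4:Mul1,r5:8
  c5: CDB Add1=-1; issue ADD r0<-Add1  regs: r0:Add1,r1:3,r2:7,r3:-1,r4:Mul1,r5:8
  c6: CDB Add2=14; issue MUL r0<-Mul2  regs: r0:Mul2,r1:3,r2:7,r3:-1,r4:Mul1,r5:8
  c7: CDB Mul1=40; issue SUB r3<-Add2  regs: r0:Mul2,r1:3,r2:7,r3:Add2,r4:40,r5:8
  c8: issue MUL r0<-Mul1  regs: r0:Mul1,r1:3,r2:7,r3:Add2,r4:40,r5:8
  c9: stall  regs: r0:Mul1,r1:3,r2:7,r3:Add2,r4:40,r5:8
  c10: CDB Add1=47; stall  regs: r0:Mul1,r1:3,r2:7,r3:Add2,r4:40,r5:8
  c11: CDB Add2=32; stall  regs: r0:Mul1,r1:3,r2:7,r3:32,r4:40,r5:8
  c12: CDB Mul2=-7; issue MUL r3<-Mul2  regs: r0:Mul1,r1:3,r2:7,r3:Mul2,r4:40,r5:8
  c13: -  regs: r0:Mul1,r1:3,r2:7,r3:Mul2,r4:40,r5:8
  c14: -  regs: r0:Mul1,r1:3,r2:7,r3:Mul2,r4:40,r5:8
  c15: CDB Mul1=256  regs: r0:256,r1:3,r2:7,r3:Mul2,r4:40,r5:8
  c16: -  regs: r0:256,r1:3,r2:7,r3:Mul2,r4:40,r5:8
  c17: -  regs: r0:256,r1:3,r2:7,r3:Mul2,r4:40,r5:8
  c18: -  regs: r0:256,r1:3,r2:7,r3:Mul2,r4:40,r5:8
  c19: CDB Mul2=8192  regs: r0:256,r1:3,r2:7,r3:8192,r4:40,r5:8

STATUS = VALUE 256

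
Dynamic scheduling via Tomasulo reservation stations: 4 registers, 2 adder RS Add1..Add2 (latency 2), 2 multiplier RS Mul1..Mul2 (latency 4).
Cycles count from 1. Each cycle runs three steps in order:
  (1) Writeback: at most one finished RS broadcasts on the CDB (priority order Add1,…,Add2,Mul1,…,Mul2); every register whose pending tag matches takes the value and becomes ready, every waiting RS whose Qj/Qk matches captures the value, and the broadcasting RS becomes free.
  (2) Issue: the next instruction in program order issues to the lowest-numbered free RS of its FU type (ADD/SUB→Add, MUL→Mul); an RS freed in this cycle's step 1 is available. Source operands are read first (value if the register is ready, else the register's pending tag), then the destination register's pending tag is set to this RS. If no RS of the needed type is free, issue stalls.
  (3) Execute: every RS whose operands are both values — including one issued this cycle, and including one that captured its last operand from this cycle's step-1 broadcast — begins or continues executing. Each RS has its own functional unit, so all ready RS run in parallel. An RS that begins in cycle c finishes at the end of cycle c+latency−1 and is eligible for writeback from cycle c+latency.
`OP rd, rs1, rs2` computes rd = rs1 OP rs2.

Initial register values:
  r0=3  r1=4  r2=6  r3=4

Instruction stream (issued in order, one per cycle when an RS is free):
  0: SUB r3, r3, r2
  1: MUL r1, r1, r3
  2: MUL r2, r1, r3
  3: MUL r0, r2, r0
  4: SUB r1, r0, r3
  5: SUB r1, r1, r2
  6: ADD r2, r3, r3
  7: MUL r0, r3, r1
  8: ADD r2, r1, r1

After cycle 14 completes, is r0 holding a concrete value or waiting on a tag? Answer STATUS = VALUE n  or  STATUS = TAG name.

  c1: issue SUB r3<-Add1  regs: r0:3,r1:4,r2:6,r3:Add1
  c2: issue MUL r1<-Mul1  regs: r0:3,r1:Mul1,r2:6,r3:Add1
  c3: CDB Add1=-2; issue MUL r2<-Mul2  regs: r0:3,r1:Mul1,r2:Mul2,r3:-2
  c4: stall  regs: r0:3,r1:Mul1,r2:Mul2,r3:-2
  c5: stall  regs: r0:3,r1:Mul1,r2:Mul2,r3:-2
  c6: stall  regs: r0:3,r1:Mul1,r2:Mul2,r3:-2
  c7: CDB Mul1=-8; issue MUL r0<-Mul1  regs: r0:Mul1,r1:-8,r2:Mul2,r3:-2
  c8: issue SUB r1<-Add1  regs: r0:Mul1,r1:Add1,r2:Mul2,r3:-2
  c9: issue SUB r1<-Add2  regs: r0:Mul1,r1:Add2,r2:Mul2,r3:-2
  c10: stall  regs: r0:Mul1,r1:Add2,r2:Mul2,r3:-2
  c11: CDB Mul2=16; stall  regs: r0:Mul1,r1:Add2,r2:16,r3:-2
  c12: stall  regs: r0:Mul1,r1:Add2,r2:16,r3:-2
  c13: stall  regs: r0:Mul1,r1:Add2,r2:16,r3:-2
  c14: stall  regs: r0:Mul1,r1:Add2,r2:16,r3:-2

STATUS = TAG Mul1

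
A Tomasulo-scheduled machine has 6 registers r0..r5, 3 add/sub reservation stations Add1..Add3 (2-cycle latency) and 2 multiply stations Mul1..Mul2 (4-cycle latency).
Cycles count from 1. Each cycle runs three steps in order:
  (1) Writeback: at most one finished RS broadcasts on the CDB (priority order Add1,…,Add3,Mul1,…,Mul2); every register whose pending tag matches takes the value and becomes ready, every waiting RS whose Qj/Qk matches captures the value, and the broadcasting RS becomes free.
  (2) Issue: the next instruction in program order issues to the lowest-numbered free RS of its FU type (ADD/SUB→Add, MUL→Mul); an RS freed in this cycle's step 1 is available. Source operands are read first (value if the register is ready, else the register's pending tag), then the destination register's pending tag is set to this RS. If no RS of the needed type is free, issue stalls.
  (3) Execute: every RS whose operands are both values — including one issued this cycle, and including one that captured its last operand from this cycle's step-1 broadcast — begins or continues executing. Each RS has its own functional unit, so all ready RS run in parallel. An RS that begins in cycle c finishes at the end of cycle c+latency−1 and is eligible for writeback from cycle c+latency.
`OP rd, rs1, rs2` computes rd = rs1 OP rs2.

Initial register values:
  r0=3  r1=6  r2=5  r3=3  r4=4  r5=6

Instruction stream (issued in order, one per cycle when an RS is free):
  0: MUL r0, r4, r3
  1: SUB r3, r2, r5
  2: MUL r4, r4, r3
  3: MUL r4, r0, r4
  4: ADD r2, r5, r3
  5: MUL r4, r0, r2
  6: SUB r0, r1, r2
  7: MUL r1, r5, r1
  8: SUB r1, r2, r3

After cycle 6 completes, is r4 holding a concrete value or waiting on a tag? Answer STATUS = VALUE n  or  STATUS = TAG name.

STATUS = TAG Mul1

c1: issue MUL r0<-Mul1 | r0:Mul1,r1:6,r2:5,r3:3,r4:4,r5:6
c2: issue SUB r3<-Add1 | r0:Mul1,r1:6,r2:5,r3:Add1,r4:4,r5:6
c3: issue MUL r4<-Mul2 | r0:Mul1,r1:6,r2:5,r3:Add1,r4:Mul2,r5:6
c4: CDB Add1=-1; stall | r0:Mul1,r1:6,r2:5,r3:-1,r4:Mul2,r5:6
c5: CDB Mul1=12; issue MUL r4<-Mul1 | r0:12,r1:6,r2:5,r3:-1,r4:Mul1,r5:6
c6: issue ADD r2<-Add1 | r0:12,r1:6,r2:Add1,r3:-1,r4:Mul1,r5:6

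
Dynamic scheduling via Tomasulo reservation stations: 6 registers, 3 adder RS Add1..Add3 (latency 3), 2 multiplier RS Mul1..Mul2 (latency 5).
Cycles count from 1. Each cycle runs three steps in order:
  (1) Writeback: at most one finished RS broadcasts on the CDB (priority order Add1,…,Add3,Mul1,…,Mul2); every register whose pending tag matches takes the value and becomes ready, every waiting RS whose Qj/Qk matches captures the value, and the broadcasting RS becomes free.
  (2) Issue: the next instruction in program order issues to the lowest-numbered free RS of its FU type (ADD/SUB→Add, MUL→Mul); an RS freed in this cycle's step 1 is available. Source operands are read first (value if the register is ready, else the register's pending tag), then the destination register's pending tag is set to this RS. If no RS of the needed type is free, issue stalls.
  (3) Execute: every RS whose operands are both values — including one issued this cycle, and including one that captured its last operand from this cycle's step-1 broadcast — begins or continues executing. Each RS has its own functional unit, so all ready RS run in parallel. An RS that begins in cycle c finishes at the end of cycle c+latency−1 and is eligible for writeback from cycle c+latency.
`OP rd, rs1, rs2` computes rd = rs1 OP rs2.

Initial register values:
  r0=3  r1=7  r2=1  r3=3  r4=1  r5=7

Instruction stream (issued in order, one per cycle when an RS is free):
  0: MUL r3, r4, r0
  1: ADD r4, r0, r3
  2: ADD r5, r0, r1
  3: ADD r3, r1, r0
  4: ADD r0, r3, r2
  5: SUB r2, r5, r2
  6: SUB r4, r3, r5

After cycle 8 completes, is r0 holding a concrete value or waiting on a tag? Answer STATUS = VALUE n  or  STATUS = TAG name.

  c1: issue MUL r3<-Mul1  regs: r0:3,r1:7,r2:1,r3:Mul1,r4:1,r5:7
  c2: issue ADD r4<-Add1  regs: r0:3,r1:7,r2:1,r3:Mul1,r4:Add1,r5:7
  c3: issue ADD r5<-Add2  regs: r0:3,r1:7,r2:1,r3:Mul1,r4:Add1,r5:Add2
  c4: issue ADD r3<-Add3  regs: r0:3,r1:7,r2:1,r3:Add3,r4:Add1,r5:Add2
  c5: stall  regs: r0:3,r1:7,r2:1,r3:Add3,r4:Add1,r5:Add2
  c6: CDB Add2=10; issue ADD r0<-Add2  regs: r0:Add2,r1:7,r2:1,r3:Add3,r4:Add1,r5:10
  c7: CDB Add3=10; issue SUB r2<-Add3  regs: r0:Add2,r1:7,r2:Add3,r3:10,r4:Add1,r5:10
  c8: CDB Mul1=3; stall  regs: r0:Add2,r1:7,r2:Add3,r3:10,r4:Add1,r5:10

STATUS = TAG Add2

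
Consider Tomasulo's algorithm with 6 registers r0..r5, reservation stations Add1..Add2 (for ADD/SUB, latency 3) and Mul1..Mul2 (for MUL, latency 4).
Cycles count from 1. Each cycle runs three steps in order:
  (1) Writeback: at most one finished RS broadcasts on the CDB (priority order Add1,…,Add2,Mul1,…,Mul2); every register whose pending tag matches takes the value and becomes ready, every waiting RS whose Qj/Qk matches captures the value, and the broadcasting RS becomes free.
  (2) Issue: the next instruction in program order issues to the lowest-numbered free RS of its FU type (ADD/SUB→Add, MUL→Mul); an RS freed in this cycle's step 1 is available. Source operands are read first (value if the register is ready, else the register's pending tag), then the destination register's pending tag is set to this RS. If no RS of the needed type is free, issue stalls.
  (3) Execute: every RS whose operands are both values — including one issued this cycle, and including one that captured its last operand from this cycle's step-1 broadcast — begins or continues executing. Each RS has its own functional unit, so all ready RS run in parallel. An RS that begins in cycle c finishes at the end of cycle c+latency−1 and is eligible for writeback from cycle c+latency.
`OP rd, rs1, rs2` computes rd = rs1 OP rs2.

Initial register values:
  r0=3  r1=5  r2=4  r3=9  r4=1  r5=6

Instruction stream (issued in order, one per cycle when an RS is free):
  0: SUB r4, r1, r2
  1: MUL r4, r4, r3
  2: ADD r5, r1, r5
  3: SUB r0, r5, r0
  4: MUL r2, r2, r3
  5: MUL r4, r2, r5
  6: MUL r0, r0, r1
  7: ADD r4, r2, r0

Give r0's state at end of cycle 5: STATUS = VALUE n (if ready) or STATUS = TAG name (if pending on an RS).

STATUS = TAG Add1

cycle 1: issue SUB r4<-Add1 // r0:3,r1:5,r2:4,r3:9,r4:Add1,r5:6
cycle 2: issue MUL r4<-Mul1 // r0:3,r1:5,r2:4,r3:9,r4:Mul1,r5:6
cycle 3: issue ADD r5<-Add2 // r0:3,r1:5,r2:4,r3:9,r4:Mul1,r5:Add2
cycle 4: CDB Add1=1; issue SUB r0<-Add1 // r0:Add1,r1:5,r2:4,r3:9,r4:Mul1,r5:Add2
cycle 5: issue MUL r2<-Mul2 // r0:Add1,r1:5,r2:Mul2,r3:9,r4:Mul1,r5:Add2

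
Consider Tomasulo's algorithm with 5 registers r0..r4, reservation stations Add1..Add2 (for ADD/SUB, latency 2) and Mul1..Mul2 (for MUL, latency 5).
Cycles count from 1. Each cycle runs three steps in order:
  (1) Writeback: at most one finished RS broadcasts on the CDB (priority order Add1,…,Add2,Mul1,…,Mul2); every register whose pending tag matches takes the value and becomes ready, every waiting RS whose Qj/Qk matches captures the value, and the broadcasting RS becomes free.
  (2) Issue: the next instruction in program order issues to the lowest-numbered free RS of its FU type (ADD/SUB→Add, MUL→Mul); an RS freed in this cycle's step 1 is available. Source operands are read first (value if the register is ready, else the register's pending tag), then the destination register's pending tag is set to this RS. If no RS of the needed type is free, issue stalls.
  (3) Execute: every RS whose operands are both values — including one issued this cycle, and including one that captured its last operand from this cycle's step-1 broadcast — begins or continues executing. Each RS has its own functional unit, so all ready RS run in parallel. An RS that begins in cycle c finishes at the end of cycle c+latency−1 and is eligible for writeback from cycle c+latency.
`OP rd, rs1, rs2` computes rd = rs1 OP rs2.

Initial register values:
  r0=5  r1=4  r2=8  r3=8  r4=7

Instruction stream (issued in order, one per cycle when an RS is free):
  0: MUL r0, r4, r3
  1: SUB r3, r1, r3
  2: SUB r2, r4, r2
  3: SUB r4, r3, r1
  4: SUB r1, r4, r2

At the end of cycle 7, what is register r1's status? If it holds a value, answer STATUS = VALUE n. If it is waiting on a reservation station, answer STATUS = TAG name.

c1: issue MUL r0<-Mul1 | r0:Mul1,r1:4,r2:8,r3:8,r4:7
c2: issue SUB r3<-Add1 | r0:Mul1,r1:4,r2:8,r3:Add1,r4:7
c3: issue SUB r2<-Add2 | r0:Mul1,r1:4,r2:Add2,r3:Add1,r4:7
c4: CDB Add1=-4; issue SUB r4<-Add1 | r0:Mul1,r1:4,r2:Add2,r3:-4,r4:Add1
c5: CDB Add2=-1; issue SUB r1<-Add2 | r0:Mul1,r1:Add2,r2:-1,r3:-4,r4:Add1
c6: CDB Add1=-8 | r0:Mul1,r1:Add2,r2:-1,r3:-4,r4:-8
c7: CDB Mul1=56 | r0:56,r1:Add2,r2:-1,r3:-4,r4:-8

STATUS = TAG Add2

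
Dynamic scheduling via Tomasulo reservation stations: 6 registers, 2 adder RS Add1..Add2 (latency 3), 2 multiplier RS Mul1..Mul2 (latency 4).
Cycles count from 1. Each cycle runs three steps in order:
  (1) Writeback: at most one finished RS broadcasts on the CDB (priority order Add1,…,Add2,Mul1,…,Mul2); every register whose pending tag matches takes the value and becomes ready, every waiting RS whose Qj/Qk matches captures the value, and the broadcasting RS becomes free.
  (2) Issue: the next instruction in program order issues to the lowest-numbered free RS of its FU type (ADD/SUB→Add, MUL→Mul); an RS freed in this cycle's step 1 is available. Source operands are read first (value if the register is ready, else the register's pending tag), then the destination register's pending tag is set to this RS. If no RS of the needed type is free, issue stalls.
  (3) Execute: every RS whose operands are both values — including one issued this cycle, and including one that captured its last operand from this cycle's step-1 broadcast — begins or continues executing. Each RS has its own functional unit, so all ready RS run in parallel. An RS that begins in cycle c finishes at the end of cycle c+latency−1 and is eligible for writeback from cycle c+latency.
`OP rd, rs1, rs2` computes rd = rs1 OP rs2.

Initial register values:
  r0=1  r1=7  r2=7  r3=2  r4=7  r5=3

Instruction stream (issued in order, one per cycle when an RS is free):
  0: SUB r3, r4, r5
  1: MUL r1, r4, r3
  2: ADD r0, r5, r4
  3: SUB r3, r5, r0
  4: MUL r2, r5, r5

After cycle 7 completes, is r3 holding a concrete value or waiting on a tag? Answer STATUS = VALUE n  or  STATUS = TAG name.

STATUS = TAG Add1

  c1: issue SUB r3<-Add1  regs: r0:1,r1:7,r2:7,r3:Add1,r4:7,r5:3
  c2: issue MUL r1<-Mul1  regs: r0:1,r1:Mul1,r2:7,r3:Add1,r4:7,r5:3
  c3: issue ADD r0<-Add2  regs: r0:Add2,r1:Mul1,r2:7,r3:Add1,r4:7,r5:3
  c4: CDB Add1=4; issue SUB r3<-Add1  regs: r0:Add2,r1:Mul1,r2:7,r3:Add1,r4:7,r5:3
  c5: issue MUL r2<-Mul2  regs: r0:Add2,r1:Mul1,r2:Mul2,r3:Add1,r4:7,r5:3
  c6: CDB Add2=10  regs: r0:10,r1:Mul1,r2:Mul2,r3:Add1,r4:7,r5:3
  c7: -  regs: r0:10,r1:Mul1,r2:Mul2,r3:Add1,r4:7,r5:3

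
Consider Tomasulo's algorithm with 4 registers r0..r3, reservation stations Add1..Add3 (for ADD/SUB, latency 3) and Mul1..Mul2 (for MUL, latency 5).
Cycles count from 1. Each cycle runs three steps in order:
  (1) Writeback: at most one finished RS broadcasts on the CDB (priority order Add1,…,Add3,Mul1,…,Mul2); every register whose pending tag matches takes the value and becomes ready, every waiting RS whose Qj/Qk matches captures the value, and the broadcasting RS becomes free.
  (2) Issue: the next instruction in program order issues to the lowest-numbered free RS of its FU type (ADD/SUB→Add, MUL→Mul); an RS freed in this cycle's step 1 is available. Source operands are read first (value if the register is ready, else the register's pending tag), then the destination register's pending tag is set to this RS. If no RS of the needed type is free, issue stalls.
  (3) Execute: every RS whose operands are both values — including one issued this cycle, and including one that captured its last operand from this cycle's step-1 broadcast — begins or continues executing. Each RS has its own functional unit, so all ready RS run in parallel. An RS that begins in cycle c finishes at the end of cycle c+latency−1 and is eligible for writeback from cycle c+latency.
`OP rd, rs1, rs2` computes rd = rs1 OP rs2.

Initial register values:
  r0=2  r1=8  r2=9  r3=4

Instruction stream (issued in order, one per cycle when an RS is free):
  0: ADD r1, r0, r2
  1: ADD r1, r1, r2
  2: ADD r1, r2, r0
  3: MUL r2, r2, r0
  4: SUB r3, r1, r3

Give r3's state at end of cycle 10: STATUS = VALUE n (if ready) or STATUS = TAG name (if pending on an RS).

STATUS = VALUE 7

cycle 1: issue ADD r1<-Add1 // r0:2,r1:Add1,r2:9,r3:4
cycle 2: issue ADD r1<-Add2 // r0:2,r1:Add2,r2:9,r3:4
cycle 3: issue ADD r1<-Add3 // r0:2,r1:Add3,r2:9,r3:4
cycle 4: CDB Add1=11; issue MUL r2<-Mul1 // r0:2,r1:Add3,r2:Mul1,r3:4
cycle 5: issue SUB r3<-Add1 // r0:2,r1:Add3,r2:Mul1,r3:Add1
cycle 6: CDB Add3=11 // r0:2,r1:11,r2:Mul1,r3:Add1
cycle 7: CDB Add2=20 // r0:2,r1:11,r2:Mul1,r3:Add1
cycle 8: - // r0:2,r1:11,r2:Mul1,r3:Add1
cycle 9: CDB Add1=7 // r0:2,r1:11,r2:Mul1,r3:7
cycle 10: CDB Mul1=18 // r0:2,r1:11,r2:18,r3:7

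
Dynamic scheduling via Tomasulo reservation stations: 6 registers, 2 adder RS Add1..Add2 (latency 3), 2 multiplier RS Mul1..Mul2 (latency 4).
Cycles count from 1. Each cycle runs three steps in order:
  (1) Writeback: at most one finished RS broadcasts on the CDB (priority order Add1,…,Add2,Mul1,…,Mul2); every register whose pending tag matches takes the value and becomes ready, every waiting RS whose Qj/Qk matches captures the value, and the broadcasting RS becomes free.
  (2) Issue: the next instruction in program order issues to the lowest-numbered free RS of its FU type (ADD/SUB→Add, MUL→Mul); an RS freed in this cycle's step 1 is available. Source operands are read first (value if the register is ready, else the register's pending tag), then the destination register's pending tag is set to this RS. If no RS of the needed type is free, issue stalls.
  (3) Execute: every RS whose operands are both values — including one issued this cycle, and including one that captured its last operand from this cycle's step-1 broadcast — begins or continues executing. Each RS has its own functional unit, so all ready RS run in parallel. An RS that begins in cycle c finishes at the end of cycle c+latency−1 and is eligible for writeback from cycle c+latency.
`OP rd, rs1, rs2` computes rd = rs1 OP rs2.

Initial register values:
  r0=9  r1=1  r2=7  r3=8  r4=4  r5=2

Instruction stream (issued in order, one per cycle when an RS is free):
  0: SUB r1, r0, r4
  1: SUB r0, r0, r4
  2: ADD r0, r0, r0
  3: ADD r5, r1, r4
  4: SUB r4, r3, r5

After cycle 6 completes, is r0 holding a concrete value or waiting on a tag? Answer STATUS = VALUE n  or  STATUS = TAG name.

STATUS = TAG Add1

cycle 1: issue SUB r1<-Add1 // r0:9,r1:Add1,r2:7,r3:8,r4:4,r5:2
cycle 2: issue SUB r0<-Add2 // r0:Add2,r1:Add1,r2:7,r3:8,r4:4,r5:2
cycle 3: stall // r0:Add2,r1:Add1,r2:7,r3:8,r4:4,r5:2
cycle 4: CDB Add1=5; issue ADD r0<-Add1 // r0:Add1,r1:5,r2:7,r3:8,r4:4,r5:2
cycle 5: CDB Add2=5; issue ADD r5<-Add2 // r0:Add1,r1:5,r2:7,r3:8,r4:4,r5:Add2
cycle 6: stall // r0:Add1,r1:5,r2:7,r3:8,r4:4,r5:Add2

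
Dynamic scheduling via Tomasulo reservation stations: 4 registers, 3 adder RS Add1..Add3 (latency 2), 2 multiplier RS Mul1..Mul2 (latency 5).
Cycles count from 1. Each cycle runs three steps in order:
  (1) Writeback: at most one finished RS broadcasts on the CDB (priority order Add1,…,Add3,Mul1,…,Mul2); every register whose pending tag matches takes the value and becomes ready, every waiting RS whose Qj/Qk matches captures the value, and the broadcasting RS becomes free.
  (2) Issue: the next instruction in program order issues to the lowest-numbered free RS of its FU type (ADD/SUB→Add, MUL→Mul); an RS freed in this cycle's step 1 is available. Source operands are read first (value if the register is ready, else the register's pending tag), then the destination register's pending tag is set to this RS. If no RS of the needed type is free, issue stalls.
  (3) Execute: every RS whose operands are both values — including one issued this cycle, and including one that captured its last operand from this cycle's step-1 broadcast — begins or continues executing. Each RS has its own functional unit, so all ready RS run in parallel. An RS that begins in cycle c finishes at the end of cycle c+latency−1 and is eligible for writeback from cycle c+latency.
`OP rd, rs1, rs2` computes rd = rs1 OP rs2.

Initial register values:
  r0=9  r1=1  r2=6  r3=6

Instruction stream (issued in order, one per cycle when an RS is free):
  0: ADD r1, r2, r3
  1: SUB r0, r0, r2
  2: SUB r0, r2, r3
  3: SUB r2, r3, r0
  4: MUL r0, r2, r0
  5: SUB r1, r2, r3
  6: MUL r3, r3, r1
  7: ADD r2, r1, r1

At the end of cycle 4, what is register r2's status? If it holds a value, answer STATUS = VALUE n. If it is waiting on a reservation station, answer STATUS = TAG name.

STATUS = TAG Add2

cycle 1: issue ADD r1<-Add1 // r0:9,r1:Add1,r2:6,r3:6
cycle 2: issue SUB r0<-Add2 // r0:Add2,r1:Add1,r2:6,r3:6
cycle 3: CDB Add1=12; issue SUB r0<-Add1 // r0:Add1,r1:12,r2:6,r3:6
cycle 4: CDB Add2=3; issue SUB r2<-Add2 // r0:Add1,r1:12,r2:Add2,r3:6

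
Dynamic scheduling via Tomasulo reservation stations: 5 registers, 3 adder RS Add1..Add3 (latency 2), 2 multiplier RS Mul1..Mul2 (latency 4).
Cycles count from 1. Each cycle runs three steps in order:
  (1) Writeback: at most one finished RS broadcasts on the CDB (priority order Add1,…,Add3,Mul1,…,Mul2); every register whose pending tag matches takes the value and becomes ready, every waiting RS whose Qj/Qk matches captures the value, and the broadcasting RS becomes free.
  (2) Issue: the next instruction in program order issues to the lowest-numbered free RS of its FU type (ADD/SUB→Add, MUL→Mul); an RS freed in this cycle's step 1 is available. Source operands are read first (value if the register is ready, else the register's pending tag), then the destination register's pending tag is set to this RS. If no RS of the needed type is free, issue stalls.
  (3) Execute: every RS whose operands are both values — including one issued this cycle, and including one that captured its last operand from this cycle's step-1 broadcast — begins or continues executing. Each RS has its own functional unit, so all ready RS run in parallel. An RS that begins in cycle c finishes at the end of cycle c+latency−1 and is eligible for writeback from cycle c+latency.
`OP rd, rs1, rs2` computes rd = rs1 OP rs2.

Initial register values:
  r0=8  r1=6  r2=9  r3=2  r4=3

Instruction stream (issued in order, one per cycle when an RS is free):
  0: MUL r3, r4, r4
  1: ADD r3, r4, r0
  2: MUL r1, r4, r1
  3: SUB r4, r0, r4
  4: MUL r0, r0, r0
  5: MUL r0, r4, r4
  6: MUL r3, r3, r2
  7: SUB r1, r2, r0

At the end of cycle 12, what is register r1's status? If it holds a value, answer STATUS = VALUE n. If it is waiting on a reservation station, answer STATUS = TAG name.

c1: issue MUL r3<-Mul1 | r0:8,r1:6,r2:9,r3:Mul1,r4:3
c2: issue ADD r3<-Add1 | r0:8,r1:6,r2:9,r3:Add1,r4:3
c3: issue MUL r1<-Mul2 | r0:8,r1:Mul2,r2:9,r3:Add1,r4:3
c4: CDB Add1=11; issue SUB r4<-Add1 | r0:8,r1:Mul2,r2:9,r3:11,r4:Add1
c5: CDB Mul1=9; issue MUL r0<-Mul1 | r0:Mul1,r1:Mul2,r2:9,r3:11,r4:Add1
c6: CDB Add1=5; stall | r0:Mul1,r1:Mul2,r2:9,r3:11,r4:5
c7: CDB Mul2=18; issue MUL r0<-Mul2 | r0:Mul2,r1:18,r2:9,r3:11,r4:5
c8: stall | r0:Mul2,r1:18,r2:9,r3:11,r4:5
c9: CDB Mul1=64; issue MUL r3<-Mul1 | r0:Mul2,r1:18,r2:9,r3:Mul1,r4:5
c10: issue SUB r1<-Add1 | r0:Mul2,r1:Add1,r2:9,r3:Mul1,r4:5
c11: CDB Mul2=25 | r0:25,r1:Add1,r2:9,r3:Mul1,r4:5
c12: - | r0:25,r1:Add1,r2:9,r3:Mul1,r4:5

STATUS = TAG Add1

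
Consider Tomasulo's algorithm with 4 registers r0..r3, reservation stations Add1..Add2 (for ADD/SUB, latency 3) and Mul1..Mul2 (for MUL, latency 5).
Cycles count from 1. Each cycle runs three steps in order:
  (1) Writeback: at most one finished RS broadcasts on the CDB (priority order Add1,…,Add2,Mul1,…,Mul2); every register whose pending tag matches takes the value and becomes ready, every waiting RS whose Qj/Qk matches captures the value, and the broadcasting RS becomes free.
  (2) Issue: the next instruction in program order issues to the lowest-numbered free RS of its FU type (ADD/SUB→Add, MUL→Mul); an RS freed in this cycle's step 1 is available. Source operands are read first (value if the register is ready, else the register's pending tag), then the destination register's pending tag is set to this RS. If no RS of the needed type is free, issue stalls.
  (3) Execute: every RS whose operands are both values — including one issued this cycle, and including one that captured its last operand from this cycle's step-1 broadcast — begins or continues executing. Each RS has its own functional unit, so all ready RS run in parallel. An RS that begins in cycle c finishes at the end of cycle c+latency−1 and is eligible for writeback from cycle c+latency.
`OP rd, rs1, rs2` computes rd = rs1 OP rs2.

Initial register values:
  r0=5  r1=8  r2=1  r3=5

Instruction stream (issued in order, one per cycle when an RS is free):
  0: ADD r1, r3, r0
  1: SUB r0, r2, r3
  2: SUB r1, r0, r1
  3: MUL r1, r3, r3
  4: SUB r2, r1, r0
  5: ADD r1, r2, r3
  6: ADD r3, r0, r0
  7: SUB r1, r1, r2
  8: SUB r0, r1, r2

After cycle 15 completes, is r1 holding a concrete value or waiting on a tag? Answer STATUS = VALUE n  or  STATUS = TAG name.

cycle 1: issue ADD r1<-Add1 // r0:5,r1:Add1,r2:1,r3:5
cycle 2: issue SUB r0<-Add2 // r0:Add2,r1:Add1,r2:1,r3:5
cycle 3: stall // r0:Add2,r1:Add1,r2:1,r3:5
cycle 4: CDB Add1=10; issue SUB r1<-Add1 // r0:Add2,r1:Add1,r2:1,r3:5
cycle 5: CDB Add2=-4; issue MUL r1<-Mul1 // r0:-4,r1:Mul1,r2:1,r3:5
cycle 6: issue SUB r2<-Add2 // r0:-4,r1:Mul1,r2:Add2,r3:5
cycle 7: stall // r0:-4,r1:Mul1,r2:Add2,r3:5
cycle 8: CDB Add1=-14; issue ADD r1<-Add1 // r0:-4,r1:Add1,r2:Add2,r3:5
cycle 9: stall // r0:-4,r1:Add1,r2:Add2,r3:5
cycle 10: CDB Mul1=25; stall // r0:-4,r1:Add1,r2:Add2,r3:5
cycle 11: stall // r0:-4,r1:Add1,r2:Add2,r3:5
cycle 12: stall // r0:-4,r1:Add1,r2:Add2,r3:5
cycle 13: CDB Add2=29; issue ADD r3<-Add2 // r0:-4,r1:Add1,r2:29,r3:Add2
cycle 14: stall // r0:-4,r1:Add1,r2:29,r3:Add2
cycle 15: stall // r0:-4,r1:Add1,r2:29,r3:Add2

STATUS = TAG Add1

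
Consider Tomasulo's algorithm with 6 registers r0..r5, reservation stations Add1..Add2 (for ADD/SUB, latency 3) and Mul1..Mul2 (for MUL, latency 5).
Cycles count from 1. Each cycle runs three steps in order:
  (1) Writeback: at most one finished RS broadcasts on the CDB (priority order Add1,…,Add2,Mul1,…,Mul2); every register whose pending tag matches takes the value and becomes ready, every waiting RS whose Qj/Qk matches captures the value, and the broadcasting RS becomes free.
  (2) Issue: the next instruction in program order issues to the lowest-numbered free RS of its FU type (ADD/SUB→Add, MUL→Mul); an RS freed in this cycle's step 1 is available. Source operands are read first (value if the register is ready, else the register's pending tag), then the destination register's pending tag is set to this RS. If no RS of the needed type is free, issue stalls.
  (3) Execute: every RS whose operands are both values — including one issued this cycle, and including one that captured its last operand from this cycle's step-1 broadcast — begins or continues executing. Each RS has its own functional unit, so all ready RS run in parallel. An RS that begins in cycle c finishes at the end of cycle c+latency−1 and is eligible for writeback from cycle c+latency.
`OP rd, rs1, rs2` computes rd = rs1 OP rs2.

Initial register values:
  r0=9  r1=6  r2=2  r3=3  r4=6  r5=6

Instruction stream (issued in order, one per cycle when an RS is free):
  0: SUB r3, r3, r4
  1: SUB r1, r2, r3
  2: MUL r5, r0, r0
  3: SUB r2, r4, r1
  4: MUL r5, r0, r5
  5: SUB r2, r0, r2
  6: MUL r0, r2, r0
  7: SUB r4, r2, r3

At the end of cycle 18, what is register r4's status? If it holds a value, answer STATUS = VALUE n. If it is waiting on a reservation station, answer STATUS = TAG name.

STATUS = VALUE 11

c1: issue SUB r3<-Add1 | r0:9,r1:6,r2:2,r3:Add1,r4:6,r5:6
c2: issue SUB r1<-Add2 | r0:9,r1:Add2,r2:2,r3:Add1,r4:6,r5:6
c3: issue MUL r5<-Mul1 | r0:9,r1:Add2,r2:2,r3:Add1,r4:6,r5:Mul1
c4: CDB Add1=-3; issue SUB r2<-Add1 | r0:9,r1:Add2,r2:Add1,r3:-3,r4:6,r5:Mul1
c5: issue MUL r5<-Mul2 | r0:9,r1:Add2,r2:Add1,r3:-3,r4:6,r5:Mul2
c6: stall | r0:9,r1:Add2,r2:Add1,r3:-3,r4:6,r5:Mul2
c7: CDB Add2=5; issue SUB r2<-Add2 | r0:9,r1:5,r2:Add2,r3:-3,r4:6,r5:Mul2
c8: CDB Mul1=81; issue MUL r0<-Mul1 | r0:Mul1,r1:5,r2:Add2,r3:-3,r4:6,r5:Mul2
c9: stall | r0:Mul1,r1:5,r2:Add2,r3:-3,r4:6,r5:Mul2
c10: CDB Add1=1; issue SUB r4<-Add1 | r0:Mul1,r1:5,r2:Add2,r3:-3,r4:Add1,r5:Mul2
c11: - | r0:Mul1,r1:5,r2:Add2,r3:-3,r4:Add1,r5:Mul2
c12: - | r0:Mul1,r1:5,r2:Add2,r3:-3,r4:Add1,r5:Mul2
c13: CDB Add2=8 | r0:Mul1,r1:5,r2:8,r3:-3,r4:Add1,r5:Mul2
c14: CDB Mul2=729 | r0:Mul1,r1:5,r2:8,r3:-3,r4:Add1,r5:729
c15: - | r0:Mul1,r1:5,r2:8,r3:-3,r4:Add1,r5:729
c16: CDB Add1=11 | r0:Mul1,r1:5,r2:8,r3:-3,r4:11,r5:729
c17: - | r0:Mul1,r1:5,r2:8,r3:-3,r4:11,r5:729
c18: CDB Mul1=72 | r0:72,r1:5,r2:8,r3:-3,r4:11,r5:729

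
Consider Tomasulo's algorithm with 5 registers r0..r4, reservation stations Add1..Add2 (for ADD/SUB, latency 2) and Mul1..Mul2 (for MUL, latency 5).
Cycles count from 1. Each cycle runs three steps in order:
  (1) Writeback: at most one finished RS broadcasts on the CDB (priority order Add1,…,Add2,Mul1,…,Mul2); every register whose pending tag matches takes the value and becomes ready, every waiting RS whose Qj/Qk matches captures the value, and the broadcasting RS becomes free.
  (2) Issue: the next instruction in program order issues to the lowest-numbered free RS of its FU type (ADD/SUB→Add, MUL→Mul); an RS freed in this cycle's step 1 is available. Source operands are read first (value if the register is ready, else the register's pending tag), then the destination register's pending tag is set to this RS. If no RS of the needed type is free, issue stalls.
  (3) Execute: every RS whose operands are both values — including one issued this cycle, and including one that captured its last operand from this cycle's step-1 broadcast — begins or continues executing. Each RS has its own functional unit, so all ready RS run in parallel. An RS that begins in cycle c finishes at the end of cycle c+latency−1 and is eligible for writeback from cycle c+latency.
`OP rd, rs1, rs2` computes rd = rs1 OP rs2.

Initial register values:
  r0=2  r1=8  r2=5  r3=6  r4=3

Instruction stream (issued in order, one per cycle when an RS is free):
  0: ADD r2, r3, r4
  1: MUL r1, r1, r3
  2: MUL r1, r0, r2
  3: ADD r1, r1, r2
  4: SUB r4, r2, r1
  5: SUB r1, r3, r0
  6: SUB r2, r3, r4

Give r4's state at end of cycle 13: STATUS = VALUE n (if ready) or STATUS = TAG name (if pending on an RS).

c1: issue ADD r2<-Add1 | r0:2,r1:8,r2:Add1,r3:6,r4:3
c2: issue MUL r1<-Mul1 | r0:2,r1:Mul1,r2:Add1,r3:6,r4:3
c3: CDB Add1=9; issue MUL r1<-Mul2 | r0:2,r1:Mul2,r2:9,r3:6,r4:3
c4: issue ADD r1<-Add1 | r0:2,r1:Add1,r2:9,r3:6,r4:3
c5: issue SUB r4<-Add2 | r0:2,r1:Add1,r2:9,r3:6,r4:Add2
c6: stall | r0:2,r1:Add1,r2:9,r3:6,r4:Add2
c7: CDB Mul1=48; stall | r0:2,r1:Add1,r2:9,r3:6,r4:Add2
c8: CDB Mul2=18; stall | r0:2,r1:Add1,r2:9,r3:6,r4:Add2
c9: stall | r0:2,r1:Add1,r2:9,r3:6,r4:Add2
c10: CDB Add1=27; issue SUB r1<-Add1 | r0:2,r1:Add1,r2:9,r3:6,r4:Add2
c11: stall | r0:2,r1:Add1,r2:9,r3:6,r4:Add2
c12: CDB Add1=4; issue SUB r2<-Add1 | r0:2,r1:4,r2:Add1,r3:6,r4:Add2
c13: CDB Add2=-18 | r0:2,r1:4,r2:Add1,r3:6,r4:-18

STATUS = VALUE -18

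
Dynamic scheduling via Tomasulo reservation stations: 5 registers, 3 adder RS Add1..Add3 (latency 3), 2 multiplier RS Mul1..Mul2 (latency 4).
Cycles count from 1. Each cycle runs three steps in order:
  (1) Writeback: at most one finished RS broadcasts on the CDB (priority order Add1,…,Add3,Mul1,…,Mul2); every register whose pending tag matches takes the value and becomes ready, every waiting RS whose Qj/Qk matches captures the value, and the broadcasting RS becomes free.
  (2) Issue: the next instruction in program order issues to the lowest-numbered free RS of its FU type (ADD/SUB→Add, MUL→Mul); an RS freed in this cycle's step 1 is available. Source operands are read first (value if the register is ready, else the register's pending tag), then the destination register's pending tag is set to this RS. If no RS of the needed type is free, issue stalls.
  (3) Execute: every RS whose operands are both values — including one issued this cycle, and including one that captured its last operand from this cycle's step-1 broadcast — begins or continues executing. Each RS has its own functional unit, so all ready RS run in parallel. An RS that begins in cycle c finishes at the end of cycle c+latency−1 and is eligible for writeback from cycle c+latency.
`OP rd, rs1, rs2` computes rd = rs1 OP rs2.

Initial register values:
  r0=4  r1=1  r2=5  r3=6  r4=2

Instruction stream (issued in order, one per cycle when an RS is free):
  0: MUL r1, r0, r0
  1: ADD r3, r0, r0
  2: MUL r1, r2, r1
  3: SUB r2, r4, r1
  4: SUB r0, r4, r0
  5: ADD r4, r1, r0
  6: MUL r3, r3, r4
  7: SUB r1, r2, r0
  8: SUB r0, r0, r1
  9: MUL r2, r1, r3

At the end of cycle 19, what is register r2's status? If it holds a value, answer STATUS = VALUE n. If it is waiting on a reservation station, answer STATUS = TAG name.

c1: issue MUL r1<-Mul1 | r0:4,r1:Mul1,r2:5,r3:6,r4:2
c2: issue ADD r3<-Add1 | r0:4,r1:Mul1,r2:5,r3:Add1,r4:2
c3: issue MUL r1<-Mul2 | r0:4,r1:Mul2,r2:5,r3:Add1,r4:2
c4: issue SUB r2<-Add2 | r0:4,r1:Mul2,r2:Add2,r3:Add1,r4:2
c5: CDB Add1=8; issue SUB r0<-Add1 | r0:Add1,r1:Mul2,r2:Add2,r3:8,r4:2
c6: CDB Mul1=16; issue ADD r4<-Add3 | r0:Add1,r1:Mul2,r2:Add2,r3:8,r4:Add3
c7: issue MUL r3<-Mul1 | r0:Add1,r1:Mul2,r2:Add2,r3:Mul1,r4:Add3
c8: CDB Add1=-2; issue SUB r1<-Add1 | r0:-2,r1:Add1,r2:Add2,r3:Mul1,r4:Add3
c9: stall | r0:-2,r1:Add1,r2:Add2,r3:Mul1,r4:Add3
c10: CDB Mul2=80; stall | r0:-2,r1:Add1,r2:Add2,r3:Mul1,r4:Add3
c11: stall | r0:-2,r1:Add1,r2:Add2,r3:Mul1,r4:Add3
c12: stall | r0:-2,r1:Add1,r2:Add2,r3:Mul1,r4:Add3
c13: CDB Add2=-78; issue SUB r0<-Add2 | r0:Add2,r1:Add1,r2:-78,r3:Mul1,r4:Add3
c14: CDB Add3=78; issue MUL r2<-Mul2 | r0:Add2,r1:Add1,r2:Mul2,r3:Mul1,r4:78
c15: - | r0:Add2,r1:Add1,r2:Mul2,r3:Mul1,r4:78
c16: CDB Add1=-76 | r0:Add2,r1:-76,r2:Mul2,r3:Mul1,r4:78
c17: - | r0:Add2,r1:-76,r2:Mul2,r3:Mul1,r4:78
c18: CDB Mul1=624 | r0:Add2,r1:-76,r2:Mul2,r3:624,r4:78
c19: CDB Add2=74 | r0:74,r1:-76,r2:Mul2,r3:624,r4:78

STATUS = TAG Mul2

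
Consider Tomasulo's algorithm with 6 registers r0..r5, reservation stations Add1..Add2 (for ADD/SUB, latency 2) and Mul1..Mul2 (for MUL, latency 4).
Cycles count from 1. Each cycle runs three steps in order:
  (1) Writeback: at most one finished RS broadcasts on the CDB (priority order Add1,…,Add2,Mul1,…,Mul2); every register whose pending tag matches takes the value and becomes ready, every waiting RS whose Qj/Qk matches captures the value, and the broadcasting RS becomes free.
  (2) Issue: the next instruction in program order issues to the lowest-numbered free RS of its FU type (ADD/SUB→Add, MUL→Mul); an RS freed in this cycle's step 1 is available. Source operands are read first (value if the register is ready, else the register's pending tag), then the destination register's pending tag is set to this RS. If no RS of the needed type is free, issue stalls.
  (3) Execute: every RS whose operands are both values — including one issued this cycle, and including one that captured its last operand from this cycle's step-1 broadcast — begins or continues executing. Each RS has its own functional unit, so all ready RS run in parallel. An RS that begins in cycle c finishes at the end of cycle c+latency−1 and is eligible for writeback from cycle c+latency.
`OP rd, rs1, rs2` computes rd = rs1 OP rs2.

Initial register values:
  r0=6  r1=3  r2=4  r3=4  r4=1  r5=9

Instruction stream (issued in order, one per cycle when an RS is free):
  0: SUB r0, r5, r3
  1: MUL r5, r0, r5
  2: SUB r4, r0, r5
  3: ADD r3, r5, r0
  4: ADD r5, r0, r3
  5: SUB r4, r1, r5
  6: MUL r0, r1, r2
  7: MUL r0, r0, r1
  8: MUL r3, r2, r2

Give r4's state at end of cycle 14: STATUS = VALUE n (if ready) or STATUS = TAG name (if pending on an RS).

c1: issue SUB r0<-Add1 | r0:Add1,r1:3,r2:4,r3:4,r4:1,r5:9
c2: issue MUL r5<-Mul1 | r0:Add1,r1:3,r2:4,r3:4,r4:1,r5:Mul1
c3: CDB Add1=5; issue SUB r4<-Add1 | r0:5,r1:3,r2:4,r3:4,r4:Add1,r5:Mul1
c4: issue ADD r3<-Add2 | r0:5,r1:3,r2:4,r3:Add2,r4:Add1,r5:Mul1
c5: stall | r0:5,r1:3,r2:4,r3:Add2,r4:Add1,r5:Mul1
c6: stall | r0:5,r1:3,r2:4,r3:Add2,r4:Add1,r5:Mul1
c7: CDB Mul1=45; stall | r0:5,r1:3,r2:4,r3:Add2,r4:Add1,r5:45
c8: stall | r0:5,r1:3,r2:4,r3:Add2,r4:Add1,r5:45
c9: CDB Add1=-40; issue ADD r5<-Add1 | r0:5,r1:3,r2:4,r3:Add2,r4:-40,r5:Add1
c10: CDB Add2=50; issue SUB r4<-Add2 | r0:5,r1:3,r2:4,r3:50,r4:Add2,r5:Add1
c11: issue MUL r0<-Mul1 | r0:Mul1,r1:3,r2:4,r3:50,r4:Add2,r5:Add1
c12: CDB Add1=55; issue MUL r0<-Mul2 | r0:Mul2,r1:3,r2:4,r3:50,r4:Add2,r5:55
c13: stall | r0:Mul2,r1:3,r2:4,r3:50,r4:Add2,r5:55
c14: CDB Add2=-52; stall | r0:Mul2,r1:3,r2:4,r3:50,r4:-52,r5:55

STATUS = VALUE -52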